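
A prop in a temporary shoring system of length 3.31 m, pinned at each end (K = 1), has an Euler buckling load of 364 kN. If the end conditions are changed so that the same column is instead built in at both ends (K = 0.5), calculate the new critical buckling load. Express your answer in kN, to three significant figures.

P_cr ∝ 1/K², so P_cr,new = P_cr,old × (K_old/K_new)² = 364 × (1/0.5)²
= 364 × 4.000 = 1460 kN

P_cr ≈ 1460 kN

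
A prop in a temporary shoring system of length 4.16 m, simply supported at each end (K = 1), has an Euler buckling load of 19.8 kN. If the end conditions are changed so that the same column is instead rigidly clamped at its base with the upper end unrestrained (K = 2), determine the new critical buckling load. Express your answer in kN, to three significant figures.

P_cr ≈ 4.95 kN

P_cr ∝ 1/K², so P_cr,new = P_cr,old × (K_old/K_new)² = 19.8 × (1/2)²
= 19.8 × 0.2500 = 4.95 kN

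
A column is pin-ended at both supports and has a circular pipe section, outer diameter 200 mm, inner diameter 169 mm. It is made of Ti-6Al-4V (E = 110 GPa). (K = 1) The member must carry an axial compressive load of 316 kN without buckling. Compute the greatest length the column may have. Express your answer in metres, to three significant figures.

L_max ≈ 11.5 m

d_o = 200 mm, d_i = 169 mm
I = π(d_o⁴ − d_i⁴)/64 = π(200⁴ − 169.0⁴)/64 = 3.850×10^7 mm⁴
I = 3.850×10^-5 m⁴
At the buckling limit P_cr = P = 3.160×10^5 N
From P_cr = π²EI/(K·L)²:  L = (1/K)·√(π²EI/P_cr) = (1/1)·√(π²×1.10×10^11×3.850×10^-5/3.160×10^5)
L = 11.5 m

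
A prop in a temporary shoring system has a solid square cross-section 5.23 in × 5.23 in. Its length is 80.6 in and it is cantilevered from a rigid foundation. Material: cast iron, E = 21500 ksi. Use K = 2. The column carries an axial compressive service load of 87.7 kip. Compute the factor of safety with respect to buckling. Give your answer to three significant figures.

n ≈ 5.81

I = a⁴/12 = 5.23⁴/12 = 62.35 in⁴
Effective length L_e = K·L = 2 × 80.6 = 161.2 in
P_cr = π²EI / L_e² = π² × 21500×10³ × 62.35 / 161.2² = 5.091×10^5 lb
Factor of safety n = P_cr / P = 509.14 / 87.7 = 5.81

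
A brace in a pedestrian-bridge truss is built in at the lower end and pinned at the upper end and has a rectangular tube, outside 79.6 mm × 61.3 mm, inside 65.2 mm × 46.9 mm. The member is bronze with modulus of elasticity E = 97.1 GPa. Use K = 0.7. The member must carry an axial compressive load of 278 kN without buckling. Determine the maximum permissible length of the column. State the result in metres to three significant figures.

Weak-axis I_min = (h_o·b_o³ − h_i·b_i³)/12 with b_o = 61.3, b_i = 46.90 mm (shorter outer/inner sides).
I_min = (79.6×61.3³ − 65.20×46.90³)/12 = 9.675×10^5 mm⁴
I = 9.675×10^-7 m⁴
At the buckling limit P_cr = P = 2.780×10^5 N
From P_cr = π²EI/(K·L)²:  L = (1/K)·√(π²EI/P_cr) = (1/0.7)·√(π²×9.71×10^10×9.675×10^-7/2.780×10^5)
L = 2.61 m

L_max ≈ 2.61 m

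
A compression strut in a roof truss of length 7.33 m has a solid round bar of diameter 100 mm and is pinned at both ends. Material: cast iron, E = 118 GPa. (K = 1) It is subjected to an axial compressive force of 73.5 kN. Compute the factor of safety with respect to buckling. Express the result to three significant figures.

n ≈ 1.45

I = πd⁴/64 = π×100⁴/64 = 4.909×10^6 mm⁴
I = 4.909×10^6 mm⁴ = 4.909×10^-6 m⁴
Effective length L_e = K·L = 1 × 7.33 = 7.330 m
P_cr = π²EI / L_e² = π² × 118×10⁹ × 4.909×10^-6 / 7.330² = 1.064×10^5 N
Factor of safety n = P_cr / P = 106.40 / 73.5 = 1.45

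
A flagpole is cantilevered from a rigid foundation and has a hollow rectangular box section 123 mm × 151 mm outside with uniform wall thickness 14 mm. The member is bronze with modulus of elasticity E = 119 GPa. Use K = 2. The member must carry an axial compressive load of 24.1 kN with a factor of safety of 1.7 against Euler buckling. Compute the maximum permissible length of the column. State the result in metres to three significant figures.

Inner dimensions: h_i = 151 − 2×14 = 123.0 mm, b_i = 123 − 2×14 = 95.00 mm
Weak-axis I_min = (h_o·b_o³ − h_i·b_i³)/12 with b_o = 123, b_i = 95.00 mm (shorter outer/inner sides).
I_min = (151×123³ − 123.0×95.00³)/12 = 1.463×10^7 mm⁴
I = 1.463×10^-5 m⁴
Required critical load P_cr = n·P = 1.7 × 24.1 = 40.97 kN = 4.097×10^4 N
From P_cr = π²EI/(K·L)²:  L = (1/K)·√(π²EI/P_cr) = (1/2)·√(π²×1.19×10^11×1.463×10^-5/4.097×10^4)
L = 10.2 m

L_max ≈ 10.2 m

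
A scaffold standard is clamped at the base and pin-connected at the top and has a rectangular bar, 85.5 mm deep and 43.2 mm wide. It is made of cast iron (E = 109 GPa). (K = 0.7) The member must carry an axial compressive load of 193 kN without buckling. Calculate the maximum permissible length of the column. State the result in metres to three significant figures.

Buckling occurs about the weak axis: I_min = h·b³/12 with b = 43.2 mm (the shorter side).
I_min = 85.5×43.2³/12 = 5.744×10^5 mm⁴
I = 5.744×10^-7 m⁴
At the buckling limit P_cr = P = 1.930×10^5 N
From P_cr = π²EI/(K·L)²:  L = (1/K)·√(π²EI/P_cr) = (1/0.7)·√(π²×1.09×10^11×5.744×10^-7/1.930×10^5)
L = 2.56 m

L_max ≈ 2.56 m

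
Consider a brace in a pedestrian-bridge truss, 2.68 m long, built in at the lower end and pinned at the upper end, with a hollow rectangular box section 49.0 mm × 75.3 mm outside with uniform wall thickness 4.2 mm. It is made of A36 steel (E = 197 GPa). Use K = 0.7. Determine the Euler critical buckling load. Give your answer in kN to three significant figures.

P_cr ≈ 202 kN

Inner dimensions: h_i = 75.3 − 2×4.2 = 66.90 mm, b_i = 49.0 − 2×4.2 = 40.60 mm
Weak-axis I_min = (h_o·b_o³ − h_i·b_i³)/12 with b_o = 49.0, b_i = 40.60 mm (shorter outer/inner sides).
I_min = (75.3×49.0³ − 66.90×40.60³)/12 = 3.651×10^5 mm⁴
I = 3.651×10^5 mm⁴ = 3.651×10^-7 m⁴
Effective length L_e = K·L = 0.7 × 2.68 = 1.876 m
P_cr = π²EI / L_e² = π² × 197×10⁹ × 3.651×10^-7 / 1.876² = 2.017×10^5 N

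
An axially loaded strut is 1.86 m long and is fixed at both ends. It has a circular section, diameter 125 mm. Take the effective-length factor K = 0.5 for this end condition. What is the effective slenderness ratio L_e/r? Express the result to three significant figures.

λ ≈ 29.8

I = πd⁴/64 = π×125⁴/64 = 1.198×10^7 mm⁴
A = 1.227×10^4 mm²;  r_min = √(I/A) = √(1.198×10^7/1.227×10^4) = 31.25 mm
L_e = K·L = 0.5 × 1.86 m = 0.9300 m = 930.00 mm
λ = L_e / r_min = 930.00 / 31.25 = 29.8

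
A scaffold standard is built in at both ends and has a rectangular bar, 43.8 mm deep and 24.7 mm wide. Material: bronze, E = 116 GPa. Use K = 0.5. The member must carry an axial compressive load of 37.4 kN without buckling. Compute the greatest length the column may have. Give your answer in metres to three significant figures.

Buckling occurs about the weak axis: I_min = h·b³/12 with b = 24.7 mm (the shorter side).
I_min = 43.8×24.7³/12 = 5.500×10^4 mm⁴
I = 5.500×10^-8 m⁴
At the buckling limit P_cr = P = 3.740×10^4 N
From P_cr = π²EI/(K·L)²:  L = (1/K)·√(π²EI/P_cr) = (1/0.5)·√(π²×1.16×10^11×5.500×10^-8/3.740×10^4)
L = 2.60 m

L_max ≈ 2.60 m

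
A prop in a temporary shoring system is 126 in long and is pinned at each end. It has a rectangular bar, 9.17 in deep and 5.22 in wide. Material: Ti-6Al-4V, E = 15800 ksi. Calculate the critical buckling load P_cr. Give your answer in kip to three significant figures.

P_cr ≈ 1070 kip

Buckling occurs about the weak axis: I_min = h·b³/12 with b = 5.22 in (the shorter side).
I_min = 9.17×5.22³/12 = 108.7 in⁴
Effective length L_e = K·L = 1 × 126 = 126.0 in
P_cr = π²EI / L_e² = π² × 15800×10³ × 108.7 / 126.0² = 1.068×10^6 lb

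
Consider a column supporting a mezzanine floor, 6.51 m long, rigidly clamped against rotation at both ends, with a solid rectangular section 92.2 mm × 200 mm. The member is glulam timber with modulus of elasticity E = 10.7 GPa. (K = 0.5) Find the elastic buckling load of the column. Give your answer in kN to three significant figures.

P_cr ≈ 130 kN

Buckling occurs about the weak axis: I_min = h·b³/12 with b = 92.2 mm (the shorter side).
I_min = 200×92.2³/12 = 1.306×10^7 mm⁴
I = 1.306×10^7 mm⁴ = 1.306×10^-5 m⁴
Effective length L_e = K·L = 0.5 × 6.51 = 3.255 m
P_cr = π²EI / L_e² = π² × 10.7×10⁹ × 1.306×10^-5 / 3.255² = 1.302×10^5 N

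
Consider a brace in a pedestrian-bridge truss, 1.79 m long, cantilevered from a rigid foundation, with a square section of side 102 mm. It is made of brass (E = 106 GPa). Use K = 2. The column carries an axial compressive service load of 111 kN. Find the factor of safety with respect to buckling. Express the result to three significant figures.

I = a⁴/12 = 102⁴/12 = 9.020×10^6 mm⁴
I = 9.020×10^6 mm⁴ = 9.020×10^-6 m⁴
Effective length L_e = K·L = 2 × 1.79 = 3.580 m
P_cr = π²EI / L_e² = π² × 106×10⁹ × 9.020×10^-6 / 3.580² = 7.363×10^5 N
Factor of safety n = P_cr / P = 736.31 / 111 = 6.63

n ≈ 6.63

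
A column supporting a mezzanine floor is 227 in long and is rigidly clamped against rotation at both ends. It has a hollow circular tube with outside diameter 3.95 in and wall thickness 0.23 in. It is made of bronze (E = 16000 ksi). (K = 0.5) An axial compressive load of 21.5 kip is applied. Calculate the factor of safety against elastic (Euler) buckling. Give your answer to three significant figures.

n ≈ 2.66

Inner diameter d_i = 3.95 − 2×0.23 = 3.490 in
I = π(d_o⁴ − d_i⁴)/64 = π(3.95⁴ − 3.490⁴)/64 = 4.667 in⁴
Effective length L_e = K·L = 0.5 × 227 = 113.5 in
P_cr = π²EI / L_e² = π² × 16000×10³ × 4.667 / 113.5² = 5.721×10^4 lb
Factor of safety n = P_cr / P = 57.214 / 21.5 = 2.66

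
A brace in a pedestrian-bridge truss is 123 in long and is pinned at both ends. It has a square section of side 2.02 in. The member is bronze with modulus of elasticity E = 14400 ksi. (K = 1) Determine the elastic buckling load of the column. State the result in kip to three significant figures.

P_cr ≈ 13.0 kip

I = a⁴/12 = 2.02⁴/12 = 1.387 in⁴
Effective length L_e = K·L = 1 × 123 = 123.0 in
P_cr = π²EI / L_e² = π² × 14400×10³ × 1.387 / 123.0² = 1.303×10^4 lb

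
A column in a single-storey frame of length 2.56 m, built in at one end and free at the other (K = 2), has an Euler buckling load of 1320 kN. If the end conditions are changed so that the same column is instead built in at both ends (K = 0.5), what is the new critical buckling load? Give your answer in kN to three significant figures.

P_cr ∝ 1/K², so P_cr,new = P_cr,old × (K_old/K_new)² = 1320 × (2/0.5)²
= 1320 × 16.00 = 21100 kN

P_cr ≈ 21100 kN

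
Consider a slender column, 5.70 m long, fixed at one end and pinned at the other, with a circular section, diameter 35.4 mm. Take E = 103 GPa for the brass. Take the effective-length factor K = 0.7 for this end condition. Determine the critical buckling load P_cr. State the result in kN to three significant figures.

I = πd⁴/64 = π×35.4⁴/64 = 7.709×10^4 mm⁴
I = 7.709×10^4 mm⁴ = 7.709×10^-8 m⁴
Effective length L_e = K·L = 0.7 × 5.70 = 3.990 m
P_cr = π²EI / L_e² = π² × 103×10⁹ × 7.709×10^-8 / 3.990² = 4.922×10^3 N

P_cr ≈ 4.92 kN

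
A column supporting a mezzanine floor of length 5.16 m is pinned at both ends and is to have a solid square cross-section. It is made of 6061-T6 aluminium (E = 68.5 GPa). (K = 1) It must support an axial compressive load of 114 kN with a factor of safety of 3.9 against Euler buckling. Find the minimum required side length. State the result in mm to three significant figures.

Required P_cr = n·P = 3.9 × 114 = 444.6 kN
L_e = K·L = 1 × 5.16 = 5.160 m
Required I = P_cr·L_e²/(π²E) = 4.446×10^5 × 5.160² / (π² × 6.85×10^10) = 1.751×10^-5 m⁴
I_req = 1.751×10^7 mm⁴
Solid square: I = a⁴/12  ⇒  a = (12I)^(1/4) = (12×1.751×10^7)^(1/4) = 120 mm

a ≈ 120 mm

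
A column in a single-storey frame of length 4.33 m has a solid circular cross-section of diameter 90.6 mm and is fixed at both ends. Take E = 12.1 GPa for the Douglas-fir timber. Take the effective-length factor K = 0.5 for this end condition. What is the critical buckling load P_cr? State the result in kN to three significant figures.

P_cr ≈ 84.3 kN

I = πd⁴/64 = π×90.6⁴/64 = 3.307×10^6 mm⁴
I = 3.307×10^6 mm⁴ = 3.307×10^-6 m⁴
Effective length L_e = K·L = 0.5 × 4.33 = 2.165 m
P_cr = π²EI / L_e² = π² × 12.1×10⁹ × 3.307×10^-6 / 2.165² = 8.427×10^4 N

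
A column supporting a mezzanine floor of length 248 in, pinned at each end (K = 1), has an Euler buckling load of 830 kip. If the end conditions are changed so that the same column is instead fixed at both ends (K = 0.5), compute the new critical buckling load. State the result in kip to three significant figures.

P_cr ≈ 3320 kip

P_cr ∝ 1/K², so P_cr,new = P_cr,old × (K_old/K_new)² = 830 × (1/0.5)²
= 830 × 4.000 = 3320 kip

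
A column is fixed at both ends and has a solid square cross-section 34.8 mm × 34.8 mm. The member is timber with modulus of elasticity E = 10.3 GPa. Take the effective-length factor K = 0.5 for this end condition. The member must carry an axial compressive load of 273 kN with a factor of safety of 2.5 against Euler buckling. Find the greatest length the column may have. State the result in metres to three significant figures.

L_max ≈ 0.270 m

I = a⁴/12 = 34.8⁴/12 = 1.222×10^5 mm⁴
I = 1.222×10^-7 m⁴
Required critical load P_cr = n·P = 2.5 × 273 = 682.5 kN = 6.825×10^5 N
From P_cr = π²EI/(K·L)²:  L = (1/K)·√(π²EI/P_cr) = (1/0.5)·√(π²×1.03×10^10×1.222×10^-7/6.825×10^5)
L = 0.270 m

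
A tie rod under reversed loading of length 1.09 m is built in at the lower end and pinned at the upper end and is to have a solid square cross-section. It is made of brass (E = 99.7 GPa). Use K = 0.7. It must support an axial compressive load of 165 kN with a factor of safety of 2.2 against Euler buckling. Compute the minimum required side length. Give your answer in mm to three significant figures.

a ≈ 40.1 mm

Required P_cr = n·P = 2.2 × 165 = 363.0 kN
L_e = K·L = 0.7 × 1.09 = 0.7630 m
Required I = P_cr·L_e²/(π²E) = 3.630×10^5 × 0.7630² / (π² × 9.97×10^10) = 2.148×10^-7 m⁴
I_req = 2.148×10^5 mm⁴
Solid square: I = a⁴/12  ⇒  a = (12I)^(1/4) = (12×2.148×10^5)^(1/4) = 40.1 mm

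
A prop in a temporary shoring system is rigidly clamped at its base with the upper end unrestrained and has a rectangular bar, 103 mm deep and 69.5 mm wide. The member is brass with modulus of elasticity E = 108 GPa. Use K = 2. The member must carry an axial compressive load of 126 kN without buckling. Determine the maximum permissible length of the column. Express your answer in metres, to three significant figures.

Buckling occurs about the weak axis: I_min = h·b³/12 with b = 69.5 mm (the shorter side).
I_min = 103×69.5³/12 = 2.881×10^6 mm⁴
I = 2.881×10^-6 m⁴
At the buckling limit P_cr = P = 1.260×10^5 N
From P_cr = π²EI/(K·L)²:  L = (1/K)·√(π²EI/P_cr) = (1/2)·√(π²×1.08×10^11×2.881×10^-6/1.260×10^5)
L = 2.47 m

L_max ≈ 2.47 m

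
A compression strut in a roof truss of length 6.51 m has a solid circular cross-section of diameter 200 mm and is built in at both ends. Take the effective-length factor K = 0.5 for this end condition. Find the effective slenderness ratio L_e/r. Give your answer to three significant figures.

I = πd⁴/64 = π×200⁴/64 = 7.854×10^7 mm⁴
A = 3.142×10^4 mm²;  r_min = √(I/A) = √(7.854×10^7/3.142×10^4) = 50.00 mm
L_e = K·L = 0.5 × 6.51 m = 3.255 m = 3255.0 mm
λ = L_e / r_min = 3255.0 / 50.00 = 65.1

λ ≈ 65.1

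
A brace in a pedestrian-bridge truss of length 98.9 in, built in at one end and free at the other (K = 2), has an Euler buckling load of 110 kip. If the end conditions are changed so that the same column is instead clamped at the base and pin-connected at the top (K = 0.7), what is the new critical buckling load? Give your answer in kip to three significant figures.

P_cr ∝ 1/K², so P_cr,new = P_cr,old × (K_old/K_new)² = 110 × (2/0.7)²
= 110 × 8.163 = 898 kip

P_cr ≈ 898 kip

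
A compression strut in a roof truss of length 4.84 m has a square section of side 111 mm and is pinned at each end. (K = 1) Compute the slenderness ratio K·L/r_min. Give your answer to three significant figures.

λ ≈ 151

For a square r = a/√12 = 111/√12 = 32.04 mm
L_e = K·L = 1 × 4.84 m = 4.840 m = 4840.0 mm
λ = L_e / r_min = 4840.0 / 32.04 = 151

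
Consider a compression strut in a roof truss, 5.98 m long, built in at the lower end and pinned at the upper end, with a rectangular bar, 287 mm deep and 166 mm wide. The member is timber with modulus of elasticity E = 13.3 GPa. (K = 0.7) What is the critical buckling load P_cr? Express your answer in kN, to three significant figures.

P_cr ≈ 820 kN

Buckling occurs about the weak axis: I_min = h·b³/12 with b = 166 mm (the shorter side).
I_min = 287×166³/12 = 1.094×10^8 mm⁴
I = 1.094×10^8 mm⁴ = 1.094×10^-4 m⁴
Effective length L_e = K·L = 0.7 × 5.98 = 4.186 m
P_cr = π²EI / L_e² = π² × 13.3×10⁹ × 1.094×10^-4 / 4.186² = 8.196×10^5 N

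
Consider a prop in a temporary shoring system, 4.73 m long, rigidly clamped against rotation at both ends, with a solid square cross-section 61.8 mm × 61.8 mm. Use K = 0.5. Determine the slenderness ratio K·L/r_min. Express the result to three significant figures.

λ ≈ 133

I = a⁴/12 = 61.8⁴/12 = 1.216×10^6 mm⁴
A = 3.819×10^3 mm²;  r_min = √(I/A) = √(1.216×10^6/3.819×10^3) = 17.84 mm
L_e = K·L = 0.5 × 4.73 m = 2.365 m = 2365.0 mm
λ = L_e / r_min = 2365.0 / 17.84 = 133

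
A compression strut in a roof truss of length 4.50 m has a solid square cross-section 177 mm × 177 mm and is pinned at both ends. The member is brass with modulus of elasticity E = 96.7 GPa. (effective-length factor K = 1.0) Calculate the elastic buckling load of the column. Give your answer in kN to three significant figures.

I = a⁴/12 = 177⁴/12 = 8.179×10^7 mm⁴
I = 8.179×10^7 mm⁴ = 8.179×10^-5 m⁴
Effective length L_e = K·L = 1 × 4.50 = 4.500 m
P_cr = π²EI / L_e² = π² × 96.7×10⁹ × 8.179×10^-5 / 4.500² = 3.855×10^6 N

P_cr ≈ 3850 kN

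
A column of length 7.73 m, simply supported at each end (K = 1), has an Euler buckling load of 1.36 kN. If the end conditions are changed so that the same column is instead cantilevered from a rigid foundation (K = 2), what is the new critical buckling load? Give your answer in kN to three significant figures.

P_cr ≈ 0.340 kN

P_cr ∝ 1/K², so P_cr,new = P_cr,old × (K_old/K_new)² = 1.36 × (1/2)²
= 1.36 × 0.2500 = 0.340 kN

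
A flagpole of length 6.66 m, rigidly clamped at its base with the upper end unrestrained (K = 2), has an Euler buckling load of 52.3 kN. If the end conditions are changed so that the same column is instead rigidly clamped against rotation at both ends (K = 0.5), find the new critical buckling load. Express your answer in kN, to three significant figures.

P_cr ≈ 837 kN

P_cr ∝ 1/K², so P_cr,new = P_cr,old × (K_old/K_new)² = 52.3 × (2/0.5)²
= 52.3 × 16.00 = 837 kN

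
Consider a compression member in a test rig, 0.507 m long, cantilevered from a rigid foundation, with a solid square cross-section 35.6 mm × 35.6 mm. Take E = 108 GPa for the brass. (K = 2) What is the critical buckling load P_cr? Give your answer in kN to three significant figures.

I = a⁴/12 = 35.6⁴/12 = 1.339×10^5 mm⁴
I = 1.339×10^5 mm⁴ = 1.339×10^-7 m⁴
Effective length L_e = K·L = 2 × 0.507 = 1.014 m
P_cr = π²EI / L_e² = π² × 108×10⁹ × 1.339×10^-7 / 1.014² = 1.388×10^5 N

P_cr ≈ 139 kN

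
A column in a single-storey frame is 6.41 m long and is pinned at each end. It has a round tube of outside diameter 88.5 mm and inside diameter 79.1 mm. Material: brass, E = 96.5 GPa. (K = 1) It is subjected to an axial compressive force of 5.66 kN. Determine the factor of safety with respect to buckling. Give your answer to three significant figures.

n ≈ 4.46

d_o = 88.5 mm, d_i = 79.1 mm
I = π(d_o⁴ − d_i⁴)/64 = π(88.5⁴ − 79.10⁴)/64 = 1.090×10^6 mm⁴
I = 1.090×10^6 mm⁴ = 1.090×10^-6 m⁴
Effective length L_e = K·L = 1 × 6.41 = 6.410 m
P_cr = π²EI / L_e² = π² × 96.5×10⁹ × 1.090×10^-6 / 6.410² = 2.526×10^4 N
Factor of safety n = P_cr / P = 25.256 / 5.66 = 4.46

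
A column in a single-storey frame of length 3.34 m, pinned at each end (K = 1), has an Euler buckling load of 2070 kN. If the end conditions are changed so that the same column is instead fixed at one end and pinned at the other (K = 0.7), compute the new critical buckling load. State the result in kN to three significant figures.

P_cr ≈ 4220 kN

P_cr ∝ 1/K², so P_cr,new = P_cr,old × (K_old/K_new)² = 2070 × (1/0.7)²
= 2070 × 2.041 = 4220 kN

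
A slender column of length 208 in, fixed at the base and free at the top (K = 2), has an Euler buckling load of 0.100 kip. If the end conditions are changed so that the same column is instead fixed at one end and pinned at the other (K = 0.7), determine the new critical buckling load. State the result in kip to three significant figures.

P_cr ≈ 0.816 kip

P_cr ∝ 1/K², so P_cr,new = P_cr,old × (K_old/K_new)² = 0.100 × (2/0.7)²
= 0.100 × 8.163 = 0.816 kip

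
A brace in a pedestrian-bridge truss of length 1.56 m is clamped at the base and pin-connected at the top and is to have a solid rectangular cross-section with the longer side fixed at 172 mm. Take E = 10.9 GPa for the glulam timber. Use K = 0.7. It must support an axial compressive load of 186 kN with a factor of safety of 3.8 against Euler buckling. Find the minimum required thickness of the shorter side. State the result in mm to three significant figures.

b ≈ 81.8 mm

Required P_cr = n·P = 3.8 × 186 = 706.8 kN
L_e = K·L = 0.7 × 1.56 = 1.092 m
Required I = P_cr·L_e²/(π²E) = 7.068×10^5 × 1.092² / (π² × 1.09×10^10) = 7.835×10^-6 m⁴
I_req = 7.835×10^6 mm⁴
Rectangle, weak axis: I_min = h·b³/12 with h = 172 mm fixed  ⇒  b = (12I/h)^(1/3) = 81.8 mm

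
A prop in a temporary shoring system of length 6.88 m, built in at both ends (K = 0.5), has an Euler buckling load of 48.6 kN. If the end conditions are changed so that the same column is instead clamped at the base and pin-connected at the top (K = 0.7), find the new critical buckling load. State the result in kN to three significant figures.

P_cr ≈ 24.8 kN

P_cr ∝ 1/K², so P_cr,new = P_cr,old × (K_old/K_new)² = 48.6 × (0.5/0.7)²
= 48.6 × 0.5102 = 24.8 kN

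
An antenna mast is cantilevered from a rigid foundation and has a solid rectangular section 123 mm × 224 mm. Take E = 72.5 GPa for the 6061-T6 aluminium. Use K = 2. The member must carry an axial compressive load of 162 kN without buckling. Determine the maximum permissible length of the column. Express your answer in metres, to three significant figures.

Buckling occurs about the weak axis: I_min = h·b³/12 with b = 123 mm (the shorter side).
I_min = 224×123³/12 = 3.474×10^7 mm⁴
I = 3.474×10^-5 m⁴
At the buckling limit P_cr = P = 1.620×10^5 N
From P_cr = π²EI/(K·L)²:  L = (1/K)·√(π²EI/P_cr) = (1/2)·√(π²×7.25×10^10×3.474×10^-5/1.620×10^5)
L = 6.19 m

L_max ≈ 6.19 m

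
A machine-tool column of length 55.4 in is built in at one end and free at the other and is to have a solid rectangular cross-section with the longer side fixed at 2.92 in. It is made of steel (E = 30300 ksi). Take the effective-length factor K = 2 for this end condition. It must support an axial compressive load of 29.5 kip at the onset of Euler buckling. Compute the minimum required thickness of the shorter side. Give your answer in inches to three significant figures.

L_e = K·L = 2 × 55.4 = 110.8 in
Required I = P_cr·L_e²/(π²E) = 2.950×10^4 × 110.8² / (π² × 3.03×10^7) = 1.211 in⁴
Rectangle, weak axis: I_min = h·b³/12 with h = 2.92 in fixed  ⇒  b = (12I/h)^(1/3) = 1.71 in

b ≈ 1.71 in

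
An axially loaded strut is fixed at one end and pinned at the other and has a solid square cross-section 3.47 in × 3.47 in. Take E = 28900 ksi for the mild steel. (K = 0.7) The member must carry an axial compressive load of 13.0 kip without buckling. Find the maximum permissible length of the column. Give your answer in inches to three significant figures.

I = a⁴/12 = 3.47⁴/12 = 12.08 in⁴
At the buckling limit P_cr = P = 1.300×10^4 lb
From P_cr = π²EI/(K·L)²:  L = (1/K)·√(π²EI/P_cr) = (1/0.7)·√(π²×2.89×10^7×12.08/1.300×10^4)
L = 736 in

L_max ≈ 736 in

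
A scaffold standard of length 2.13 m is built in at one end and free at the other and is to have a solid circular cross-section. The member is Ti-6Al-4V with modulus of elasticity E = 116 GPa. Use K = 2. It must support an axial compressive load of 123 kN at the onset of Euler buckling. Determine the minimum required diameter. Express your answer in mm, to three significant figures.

L_e = K·L = 2 × 2.13 = 4.260 m
Required I = P_cr·L_e²/(π²E) = 1.230×10^5 × 4.260² / (π² × 1.16×10^11) = 1.950×10^-6 m⁴
I_req = 1.950×10^6 mm⁴
Solid circle: I = πd⁴/64  ⇒  d = (64I/π)^(1/4) = (64×1.950×10^6/π)^(1/4) = 79.4 mm

d ≈ 79.4 mm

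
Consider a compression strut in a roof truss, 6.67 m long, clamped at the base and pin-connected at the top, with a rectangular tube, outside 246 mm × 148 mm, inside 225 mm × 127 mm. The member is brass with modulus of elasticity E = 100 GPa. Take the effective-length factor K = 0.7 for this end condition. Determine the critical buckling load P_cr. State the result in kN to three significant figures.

Weak-axis I_min = (h_o·b_o³ − h_i·b_i³)/12 with b_o = 148, b_i = 127.0 mm (shorter outer/inner sides).
I_min = (246×148³ − 225.0×127.0³)/12 = 2.805×10^7 mm⁴
I = 2.805×10^7 mm⁴ = 2.805×10^-5 m⁴
Effective length L_e = K·L = 0.7 × 6.67 = 4.669 m
P_cr = π²EI / L_e² = π² × 100×10⁹ × 2.805×10^-5 / 4.669² = 1.270×10^6 N

P_cr ≈ 1270 kN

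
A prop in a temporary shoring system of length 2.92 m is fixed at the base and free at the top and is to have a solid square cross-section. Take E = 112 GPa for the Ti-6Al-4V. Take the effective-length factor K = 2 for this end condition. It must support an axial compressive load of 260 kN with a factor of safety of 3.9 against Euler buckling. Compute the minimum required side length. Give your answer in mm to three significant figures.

Required P_cr = n·P = 3.9 × 260 = 1014 kN
L_e = K·L = 2 × 2.92 = 5.840 m
Required I = P_cr·L_e²/(π²E) = 1.014×10^6 × 5.840² / (π² × 1.12×10^11) = 3.129×10^-5 m⁴
I_req = 3.129×10^7 mm⁴
Solid square: I = a⁴/12  ⇒  a = (12I)^(1/4) = (12×3.129×10^7)^(1/4) = 139 mm

a ≈ 139 mm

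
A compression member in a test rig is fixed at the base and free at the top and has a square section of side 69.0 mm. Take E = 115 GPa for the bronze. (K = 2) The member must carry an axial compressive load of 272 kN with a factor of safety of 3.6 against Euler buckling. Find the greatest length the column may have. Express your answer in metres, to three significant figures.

L_max ≈ 0.740 m

I = a⁴/12 = 69.0⁴/12 = 1.889×10^6 mm⁴
I = 1.889×10^-6 m⁴
Required critical load P_cr = n·P = 3.6 × 272 = 979.2 kN = 9.792×10^5 N
From P_cr = π²EI/(K·L)²:  L = (1/K)·√(π²EI/P_cr) = (1/2)·√(π²×1.15×10^11×1.889×10^-6/9.792×10^5)
L = 0.740 m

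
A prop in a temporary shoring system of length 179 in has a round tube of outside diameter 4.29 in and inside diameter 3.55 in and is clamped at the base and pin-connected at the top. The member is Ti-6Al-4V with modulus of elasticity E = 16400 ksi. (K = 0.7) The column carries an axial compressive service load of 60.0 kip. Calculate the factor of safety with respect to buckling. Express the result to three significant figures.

n ≈ 1.52

d_o = 4.29 in, d_i = 3.55 in
I = π(d_o⁴ − d_i⁴)/64 = π(4.29⁴ − 3.550⁴)/64 = 8.830 in⁴
Effective length L_e = K·L = 0.7 × 179 = 125.3 in
P_cr = π²EI / L_e² = π² × 16400×10³ × 8.830 / 125.3² = 9.104×10^4 lb
Factor of safety n = P_cr / P = 91.036 / 60.0 = 1.52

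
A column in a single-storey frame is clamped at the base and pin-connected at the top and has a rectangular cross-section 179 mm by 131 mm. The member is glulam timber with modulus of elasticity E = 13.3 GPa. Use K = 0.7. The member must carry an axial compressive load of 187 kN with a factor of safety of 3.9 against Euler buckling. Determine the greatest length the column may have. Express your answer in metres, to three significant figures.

L_max ≈ 3.51 m

Buckling occurs about the weak axis: I_min = h·b³/12 with b = 131 mm (the shorter side).
I_min = 179×131³/12 = 3.353×10^7 mm⁴
I = 3.353×10^-5 m⁴
Required critical load P_cr = n·P = 3.9 × 187 = 729.3 kN = 7.293×10^5 N
From P_cr = π²EI/(K·L)²:  L = (1/K)·√(π²EI/P_cr) = (1/0.7)·√(π²×1.33×10^10×3.353×10^-5/7.293×10^5)
L = 3.51 m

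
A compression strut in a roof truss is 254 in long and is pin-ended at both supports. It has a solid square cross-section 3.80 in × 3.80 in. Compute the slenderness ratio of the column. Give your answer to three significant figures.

I = a⁴/12 = 3.80⁴/12 = 17.38 in⁴
A = 14.44 in²;  r_min = √(I/A) = √(17.38/14.44) = 1.097 in
L_e = K·L = 1 × 254 = 254.0 in
λ = L_e / r_min = 254.00 / 1.097 = 232

λ ≈ 232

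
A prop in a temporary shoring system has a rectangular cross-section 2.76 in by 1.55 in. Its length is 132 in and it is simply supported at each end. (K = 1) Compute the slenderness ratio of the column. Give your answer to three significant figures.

For a rectangle r_min = b/√12 = 1.55/√12 = 0.4474 in
L_e = K·L = 1 × 132 = 132.0 in
λ = L_e / r_min = 132.00 / 0.4474 = 295

λ ≈ 295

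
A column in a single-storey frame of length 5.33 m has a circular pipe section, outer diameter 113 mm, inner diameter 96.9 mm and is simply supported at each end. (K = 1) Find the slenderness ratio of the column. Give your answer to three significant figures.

d_o = 113 mm, d_i = 96.9 mm
I = π(d_o⁴ − d_i⁴)/64 = π(113⁴ − 96.90⁴)/64 = 3.676×10^6 mm⁴
A = 2.654×10^3 mm²;  r_min = √(I/A) = √(3.676×10^6/2.654×10^3) = 37.21 mm
L_e = K·L = 1 × 5.33 m = 5.330 m = 5330.0 mm
λ = L_e / r_min = 5330.0 / 37.21 = 143

λ ≈ 143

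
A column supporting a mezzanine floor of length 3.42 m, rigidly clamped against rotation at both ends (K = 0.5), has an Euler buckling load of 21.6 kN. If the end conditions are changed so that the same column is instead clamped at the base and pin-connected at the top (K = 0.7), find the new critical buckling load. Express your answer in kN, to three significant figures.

P_cr ≈ 11.0 kN

P_cr ∝ 1/K², so P_cr,new = P_cr,old × (K_old/K_new)² = 21.6 × (0.5/0.7)²
= 21.6 × 0.5102 = 11.0 kN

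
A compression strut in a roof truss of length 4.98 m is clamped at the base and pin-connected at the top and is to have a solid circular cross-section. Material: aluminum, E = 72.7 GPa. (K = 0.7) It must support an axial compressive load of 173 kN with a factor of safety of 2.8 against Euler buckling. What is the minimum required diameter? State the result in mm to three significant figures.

d ≈ 114 mm

Required P_cr = n·P = 2.8 × 173 = 484.4 kN
L_e = K·L = 0.7 × 4.98 = 3.486 m
Required I = P_cr·L_e²/(π²E) = 4.844×10^5 × 3.486² / (π² × 7.27×10^10) = 8.204×10^-6 m⁴
I_req = 8.204×10^6 mm⁴
Solid circle: I = πd⁴/64  ⇒  d = (64I/π)^(1/4) = (64×8.204×10^6/π)^(1/4) = 114 mm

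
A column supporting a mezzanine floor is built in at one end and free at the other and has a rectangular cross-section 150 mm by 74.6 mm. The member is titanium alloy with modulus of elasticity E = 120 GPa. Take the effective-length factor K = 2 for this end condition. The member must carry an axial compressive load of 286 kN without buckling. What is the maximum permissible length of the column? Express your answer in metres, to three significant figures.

Buckling occurs about the weak axis: I_min = h·b³/12 with b = 74.6 mm (the shorter side).
I_min = 150×74.6³/12 = 5.190×10^6 mm⁴
I = 5.190×10^-6 m⁴
At the buckling limit P_cr = P = 2.860×10^5 N
From P_cr = π²EI/(K·L)²:  L = (1/K)·√(π²EI/P_cr) = (1/2)·√(π²×1.20×10^11×5.190×10^-6/2.860×10^5)
L = 2.32 m

L_max ≈ 2.32 m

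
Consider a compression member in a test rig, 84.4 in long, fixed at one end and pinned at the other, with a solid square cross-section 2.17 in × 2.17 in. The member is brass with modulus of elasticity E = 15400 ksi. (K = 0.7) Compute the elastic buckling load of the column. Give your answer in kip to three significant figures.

I = a⁴/12 = 2.17⁴/12 = 1.848 in⁴
Effective length L_e = K·L = 0.7 × 84.4 = 59.08 in
P_cr = π²EI / L_e² = π² × 15400×10³ × 1.848 / 59.08² = 8.046×10^4 lb

P_cr ≈ 80.5 kip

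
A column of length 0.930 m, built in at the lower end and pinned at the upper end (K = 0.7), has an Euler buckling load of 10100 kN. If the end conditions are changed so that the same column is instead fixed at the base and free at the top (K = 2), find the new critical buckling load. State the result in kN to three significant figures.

P_cr ≈ 1240 kN

P_cr ∝ 1/K², so P_cr,new = P_cr,old × (K_old/K_new)² = 10100 × (0.7/2)²
= 10100 × 0.1225 = 1240 kN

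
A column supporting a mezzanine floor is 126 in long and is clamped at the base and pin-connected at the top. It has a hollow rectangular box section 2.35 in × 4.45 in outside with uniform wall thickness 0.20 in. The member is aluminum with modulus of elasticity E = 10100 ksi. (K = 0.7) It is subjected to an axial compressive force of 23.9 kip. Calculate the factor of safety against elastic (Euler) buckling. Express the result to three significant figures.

Inner dimensions: h_i = 4.45 − 2×0.20 = 4.050 in, b_i = 2.35 − 2×0.20 = 1.950 in
Weak-axis I_min = (h_o·b_o³ − h_i·b_i³)/12 with b_o = 2.35, b_i = 1.950 in (shorter outer/inner sides).
I_min = (4.45×2.35³ − 4.050×1.950³)/12 = 2.310 in⁴
Effective length L_e = K·L = 0.7 × 126 = 88.20 in
P_cr = π²EI / L_e² = π² × 10100×10³ × 2.310 / 88.20² = 2.960×10^4 lb
Factor of safety n = P_cr / P = 29.602 / 23.9 = 1.24

n ≈ 1.24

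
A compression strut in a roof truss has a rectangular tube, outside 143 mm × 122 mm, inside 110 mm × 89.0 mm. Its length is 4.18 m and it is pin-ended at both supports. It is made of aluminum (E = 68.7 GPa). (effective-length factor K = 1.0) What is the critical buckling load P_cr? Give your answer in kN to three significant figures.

Weak-axis I_min = (h_o·b_o³ − h_i·b_i³)/12 with b_o = 122, b_i = 89.00 mm (shorter outer/inner sides).
I_min = (143×122³ − 110.0×89.00³)/12 = 1.518×10^7 mm⁴
I = 1.518×10^7 mm⁴ = 1.518×10^-5 m⁴
Effective length L_e = K·L = 1 × 4.18 = 4.180 m
P_cr = π²EI / L_e² = π² × 68.7×10⁹ × 1.518×10^-5 / 4.180² = 5.890×10^5 N

P_cr ≈ 589 kN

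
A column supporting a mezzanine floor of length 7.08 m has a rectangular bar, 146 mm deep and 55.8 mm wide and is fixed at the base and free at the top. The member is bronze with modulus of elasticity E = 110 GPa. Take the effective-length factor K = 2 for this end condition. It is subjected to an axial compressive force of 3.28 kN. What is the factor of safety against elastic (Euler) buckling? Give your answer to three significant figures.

n ≈ 3.49

Buckling occurs about the weak axis: I_min = h·b³/12 with b = 55.8 mm (the shorter side).
I_min = 146×55.8³/12 = 2.114×10^6 mm⁴
I = 2.114×10^6 mm⁴ = 2.114×10^-6 m⁴
Effective length L_e = K·L = 2 × 7.08 = 14.16 m
P_cr = π²EI / L_e² = π² × 110×10⁹ × 2.114×10^-6 / 14.16² = 1.145×10^4 N
Factor of safety n = P_cr / P = 11.446 / 3.28 = 3.49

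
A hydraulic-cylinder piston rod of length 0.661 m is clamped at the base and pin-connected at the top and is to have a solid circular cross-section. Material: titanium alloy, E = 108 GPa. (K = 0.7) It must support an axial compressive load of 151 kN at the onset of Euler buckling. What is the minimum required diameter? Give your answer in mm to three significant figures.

L_e = K·L = 0.7 × 0.661 = 0.4627 m
Required I = P_cr·L_e²/(π²E) = 1.510×10^5 × 0.4627² / (π² × 1.08×10^11) = 3.033×10^-8 m⁴
I_req = 3.033×10^4 mm⁴
Solid circle: I = πd⁴/64  ⇒  d = (64I/π)^(1/4) = (64×3.033×10^4/π)^(1/4) = 28.0 mm

d ≈ 28.0 mm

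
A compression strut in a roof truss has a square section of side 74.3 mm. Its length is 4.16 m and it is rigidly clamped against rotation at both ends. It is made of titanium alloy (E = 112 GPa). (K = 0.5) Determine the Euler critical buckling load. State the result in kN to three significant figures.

I = a⁴/12 = 74.3⁴/12 = 2.540×10^6 mm⁴
I = 2.540×10^6 mm⁴ = 2.540×10^-6 m⁴
Effective length L_e = K·L = 0.5 × 4.16 = 2.080 m
P_cr = π²EI / L_e² = π² × 112×10⁹ × 2.540×10^-6 / 2.080² = 6.489×10^5 N

P_cr ≈ 649 kN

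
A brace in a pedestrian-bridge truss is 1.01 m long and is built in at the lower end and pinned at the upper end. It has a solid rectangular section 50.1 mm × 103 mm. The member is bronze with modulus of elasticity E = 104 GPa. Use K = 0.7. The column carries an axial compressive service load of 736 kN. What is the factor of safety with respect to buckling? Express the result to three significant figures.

n ≈ 3.01

Buckling occurs about the weak axis: I_min = h·b³/12 with b = 50.1 mm (the shorter side).
I_min = 103×50.1³/12 = 1.079×10^6 mm⁴
I = 1.079×10^6 mm⁴ = 1.079×10^-6 m⁴
Effective length L_e = K·L = 0.7 × 1.01 = 0.7070 m
P_cr = π²EI / L_e² = π² × 104×10⁹ × 1.079×10^-6 / 0.7070² = 2.216×10^6 N
Factor of safety n = P_cr / P = 2216.5 / 736 = 3.01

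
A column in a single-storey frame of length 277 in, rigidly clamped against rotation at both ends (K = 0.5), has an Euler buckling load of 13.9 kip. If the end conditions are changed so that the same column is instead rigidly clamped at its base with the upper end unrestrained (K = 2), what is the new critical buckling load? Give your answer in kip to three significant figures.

P_cr ∝ 1/K², so P_cr,new = P_cr,old × (K_old/K_new)² = 13.9 × (0.5/2)²
= 13.9 × 0.06250 = 0.869 kip

P_cr ≈ 0.869 kip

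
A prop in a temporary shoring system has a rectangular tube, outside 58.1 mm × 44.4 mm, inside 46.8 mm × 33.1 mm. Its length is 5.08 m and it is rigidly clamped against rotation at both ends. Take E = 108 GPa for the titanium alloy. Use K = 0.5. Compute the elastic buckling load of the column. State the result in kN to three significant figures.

P_cr ≈ 46.6 kN

Weak-axis I_min = (h_o·b_o³ − h_i·b_i³)/12 with b_o = 44.4, b_i = 33.10 mm (shorter outer/inner sides).
I_min = (58.1×44.4³ − 46.80×33.10³)/12 = 2.824×10^5 mm⁴
I = 2.824×10^5 mm⁴ = 2.824×10^-7 m⁴
Effective length L_e = K·L = 0.5 × 5.08 = 2.540 m
P_cr = π²EI / L_e² = π² × 108×10⁹ × 2.824×10^-7 / 2.540² = 4.665×10^4 N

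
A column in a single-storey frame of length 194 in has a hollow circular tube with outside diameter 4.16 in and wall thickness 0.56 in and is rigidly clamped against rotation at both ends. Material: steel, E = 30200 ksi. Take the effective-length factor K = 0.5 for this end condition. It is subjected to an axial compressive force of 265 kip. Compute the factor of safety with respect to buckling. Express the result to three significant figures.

n ≈ 1.26

Inner diameter d_i = 4.16 − 2×0.56 = 3.040 in
I = π(d_o⁴ − d_i⁴)/64 = π(4.16⁴ − 3.040⁴)/64 = 10.51 in⁴
Effective length L_e = K·L = 0.5 × 194 = 97.00 in
P_cr = π²EI / L_e² = π² × 30200×10³ × 10.51 / 97.00² = 3.329×10^5 lb
Factor of safety n = P_cr / P = 332.89 / 265 = 1.26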